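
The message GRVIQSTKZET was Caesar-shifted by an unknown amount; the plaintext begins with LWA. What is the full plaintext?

LWANVXYPEJY

From the crib: G(6)−L(11)=-5≡21, so the shift is 21.
Subtract 21 from each ciphertext letter:
G(6): 6−21=-15≡11 → L
R(17): 17−21=-4≡22 → W
V(21): 21−21=0 → A
I(8): 8−21=-13≡13 → N
Q(16): 16−21=-5≡21 → V
S(18): 18−21=-3≡23 → X
T(19): 19−21=-2≡24 → Y
K(10): 10−21=-11≡15 → P
Z(25): 25−21=4 → E
E(4): 4−21=-17≡9 → J
T(19): 19−21=-2≡24 → Y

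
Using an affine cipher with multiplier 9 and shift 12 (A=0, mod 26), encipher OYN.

O(14): 9·14+12=138≡8 → I
Y(24): 9·24+12=228≡20 → U
N(13): 9·13+12=129≡25 → Z

IUZ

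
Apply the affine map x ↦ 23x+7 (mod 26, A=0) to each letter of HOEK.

MRVD

H(7): 23·7+7=168≡12 → M
O(14): 23·14+7=329≡17 → R
E(4): 23·4+7=99≡21 → V
K(10): 23·10+7=237≡3 → D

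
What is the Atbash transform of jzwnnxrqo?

qadmmcijl

j(9) → q(16)
z(25) → a(0)
w(22) → d(3)
n(13) → m(12)
n(13) → m(12)
x(23) → c(2)
r(17) → i(8)
q(16) → j(9)
o(14) → l(11)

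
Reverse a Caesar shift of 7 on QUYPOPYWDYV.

Q(16): 16−7=9 → J
U(20): 20−7=13 → N
Y(24): 24−7=17 → R
P(15): 15−7=8 → I
O(14): 14−7=7 → H
P(15): 15−7=8 → I
Y(24): 24−7=17 → R
W(22): 22−7=15 → P
D(3): 3−7=-4≡22 → W
Y(24): 24−7=17 → R
V(21): 21−7=14 → O

JNRIHIRPWRO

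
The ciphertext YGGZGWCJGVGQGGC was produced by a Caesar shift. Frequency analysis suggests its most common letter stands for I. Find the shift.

24

The most frequent ciphertext letter is G (appears 7 times).
G is position 6; I is position 8.
Shift = -2≡24.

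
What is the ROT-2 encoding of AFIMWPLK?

CHKOYRNM

A(0): 0+2=2 → C
F(5): 5+2=7 → H
I(8): 8+2=10 → K
M(12): 12+2=14 → O
W(22): 22+2=24 → Y
P(15): 15+2=17 → R
L(11): 11+2=13 → N
K(10): 10+2=12 → M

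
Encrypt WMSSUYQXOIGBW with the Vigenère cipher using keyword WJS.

SVKODQMGGEPTS

Repeat the key across the message: WJSWJSWJSWJSW
W(22)+W(22): 44≡18 → S
M(12)+J(9): 21 → V
S(18)+S(18): 36≡10 → K
S(18)+W(22): 40≡14 → O
U(20)+J(9): 29≡3 → D
Y(24)+S(18): 42≡16 → Q
Q(16)+W(22): 38≡12 → M
X(23)+J(9): 32≡6 → G
O(14)+S(18): 32≡6 → G
I(8)+W(22): 30≡4 → E
G(6)+J(9): 15 → P
B(1)+S(18): 19 → T
W(22)+W(22): 44≡18 → S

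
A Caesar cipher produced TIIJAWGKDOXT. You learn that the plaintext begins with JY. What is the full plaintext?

From the crib: T(19)−J(9)=10, so the shift is 10.
Subtract 10 from each ciphertext letter:
T(19): 19−10=9 → J
I(8): 8−10=-2≡24 → Y
I(8): 8−10=-2≡24 → Y
J(9): 9−10=-1≡25 → Z
A(0): 0−10=-10≡16 → Q
W(22): 22−10=12 → M
G(6): 6−10=-4≡22 → W
K(10): 10−10=0 → A
D(3): 3−10=-7≡19 → T
O(14): 14−10=4 → E
X(23): 23−10=13 → N
T(19): 19−10=9 → J

JYYZQMWATENJ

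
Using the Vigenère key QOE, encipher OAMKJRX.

EOQAXVN

Repeat the key across the message: QOEQOEQ
O(14)+Q(16): 30≡4 → E
A(0)+O(14): 14 → O
M(12)+E(4): 16 → Q
K(10)+Q(16): 26≡0 → A
J(9)+O(14): 23 → X
R(17)+E(4): 21 → V
X(23)+Q(16): 39≡13 → N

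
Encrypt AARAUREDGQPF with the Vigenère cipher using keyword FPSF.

Repeat the key across the message: FPSFFPSFFPSF
A(0)+F(5): 5 → F
A(0)+P(15): 15 → P
R(17)+S(18): 35≡9 → J
A(0)+F(5): 5 → F
U(20)+F(5): 25 → Z
R(17)+P(15): 32≡6 → G
E(4)+S(18): 22 → W
D(3)+F(5): 8 → I
G(6)+F(5): 11 → L
Q(16)+P(15): 31≡5 → F
P(15)+S(18): 33≡7 → H
F(5)+F(5): 10 → K

FPJFZGWILFHK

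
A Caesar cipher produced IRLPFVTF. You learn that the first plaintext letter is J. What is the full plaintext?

From the crib: I(8)−J(9)=-1≡25, so the shift is 25.
Subtract 25 from each ciphertext letter:
I(8): 8−25=-17≡9 → J
R(17): 17−25=-8≡18 → S
L(11): 11−25=-14≡12 → M
P(15): 15−25=-10≡16 → Q
F(5): 5−25=-20≡6 → G
V(21): 21−25=-4≡22 → W
T(19): 19−25=-6≡20 → U
F(5): 5−25=-20≡6 → G

JSMQGWUG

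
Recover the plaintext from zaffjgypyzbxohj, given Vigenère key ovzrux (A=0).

lfgopjkuzihaamk

Repeat the key across the ciphertext: ovzruxovzruxovz
z(25)−o(14): 11 → l
a(0)−v(21): -21≡5 → f
f(5)−z(25): -20≡6 → g
f(5)−r(17): -12≡14 → o
j(9)−u(20): -11≡15 → p
g(6)−x(23): -17≡9 → j
y(24)−o(14): 10 → k
p(15)−v(21): -6≡20 → u
y(24)−z(25): -1≡25 → z
z(25)−r(17): 8 → i
b(1)−u(20): -19≡7 → h
x(23)−x(23): 0 → a
o(14)−o(14): 0 → a
h(7)−v(21): -14≡12 → m
j(9)−z(25): -16≡10 → k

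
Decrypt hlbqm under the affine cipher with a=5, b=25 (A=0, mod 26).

The inverse of 5 mod 26 is 21, since 5·21=105≡1. Apply D(y)=21·(y−25) mod 26:
h(7): 21·(7−25)=-378≡12 → m
l(11): 21·(11−25)=-294≡18 → s
b(1): 21·(1−25)=-504≡16 → q
q(16): 21·(16−25)=-189≡19 → t
m(12): 21·(12−25)=-273≡13 → n

msqtn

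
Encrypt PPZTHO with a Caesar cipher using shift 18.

HHRLZG

P(15): 15+18=33≡7 → H
P(15): 15+18=33≡7 → H
Z(25): 25+18=43≡17 → R
T(19): 19+18=37≡11 → L
H(7): 7+18=25 → Z
O(14): 14+18=32≡6 → G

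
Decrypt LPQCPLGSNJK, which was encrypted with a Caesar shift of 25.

L(11): 11−25=-14≡12 → M
P(15): 15−25=-10≡16 → Q
Q(16): 16−25=-9≡17 → R
C(2): 2−25=-23≡3 → D
P(15): 15−25=-10≡16 → Q
L(11): 11−25=-14≡12 → M
G(6): 6−25=-19≡7 → H
S(18): 18−25=-7≡19 → T
N(13): 13−25=-12≡14 → O
J(9): 9−25=-16≡10 → K
K(10): 10−25=-15≡11 → L

MQRDQMHTOKL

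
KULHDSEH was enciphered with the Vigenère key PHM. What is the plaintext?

Repeat the key across the ciphertext: PHMPHMPH
K(10)−P(15): -5≡21 → V
U(20)−H(7): 13 → N
L(11)−M(12): -1≡25 → Z
H(7)−P(15): -8≡18 → S
D(3)−H(7): -4≡22 → W
S(18)−M(12): 6 → G
E(4)−P(15): -11≡15 → P
H(7)−H(7): 0 → A

VNZSWGPA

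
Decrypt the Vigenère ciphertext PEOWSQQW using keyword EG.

LYKQOKMQ

Repeat the key across the ciphertext: EGEGEGEG
P(15)−E(4): 11 → L
E(4)−G(6): -2≡24 → Y
O(14)−E(4): 10 → K
W(22)−G(6): 16 → Q
S(18)−E(4): 14 → O
Q(16)−G(6): 10 → K
Q(16)−E(4): 12 → M
W(22)−G(6): 16 → Q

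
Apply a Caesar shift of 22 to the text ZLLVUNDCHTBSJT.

VHHRQJZYDPXOFP

Z(25): 25+22=47≡21 → V
L(11): 11+22=33≡7 → H
L(11): 11+22=33≡7 → H
V(21): 21+22=43≡17 → R
U(20): 20+22=42≡16 → Q
N(13): 13+22=35≡9 → J
D(3): 3+22=25 → Z
C(2): 2+22=24 → Y
H(7): 7+22=29≡3 → D
T(19): 19+22=41≡15 → P
B(1): 1+22=23 → X
S(18): 18+22=40≡14 → O
J(9): 9+22=31≡5 → F
T(19): 19+22=41≡15 → P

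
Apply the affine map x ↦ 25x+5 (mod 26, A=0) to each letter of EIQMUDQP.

E(4): 25·4+5=105≡1 → B
I(8): 25·8+5=205≡23 → X
Q(16): 25·16+5=405≡15 → P
M(12): 25·12+5=305≡19 → T
U(20): 25·20+5=505≡11 → L
D(3): 25·3+5=80≡2 → C
Q(16): 25·16+5=405≡15 → P
P(15): 25·15+5=380≡16 → Q

BXPTLCPQ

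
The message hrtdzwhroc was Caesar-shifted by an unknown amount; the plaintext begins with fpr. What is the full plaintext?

From the crib: h(7)−f(5)=2, so the shift is 2.
Subtract 2 from each ciphertext letter:
h(7): 7−2=5 → f
r(17): 17−2=15 → p
t(19): 19−2=17 → r
d(3): 3−2=1 → b
z(25): 25−2=23 → x
w(22): 22−2=20 → u
h(7): 7−2=5 → f
r(17): 17−2=15 → p
o(14): 14−2=12 → m
c(2): 2−2=0 → a

fprbxufpma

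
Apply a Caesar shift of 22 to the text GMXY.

CITU

G(6): 6+22=28≡2 → C
M(12): 12+22=34≡8 → I
X(23): 23+22=45≡19 → T
Y(24): 24+22=46≡20 → U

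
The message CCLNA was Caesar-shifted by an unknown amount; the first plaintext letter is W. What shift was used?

6

From the crib: C(2)−W(22)=-20≡6, so the shift is 6.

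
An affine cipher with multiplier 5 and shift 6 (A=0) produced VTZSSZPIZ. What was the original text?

The inverse of 5 mod 26 is 21, since 5·21=105≡1. Apply D(y)=21·(y−6) mod 26:
V(21): 21·(21−6)=315≡3 → D
T(19): 21·(19−6)=273≡13 → N
Z(25): 21·(25−6)=399≡9 → J
S(18): 21·(18−6)=252≡18 → S
S(18): 21·(18−6)=252≡18 → S
Z(25): 21·(25−6)=399≡9 → J
P(15): 21·(15−6)=189≡7 → H
I(8): 21·(8−6)=42≡16 → Q
Z(25): 21·(25−6)=399≡9 → J

DNJSSJHQJ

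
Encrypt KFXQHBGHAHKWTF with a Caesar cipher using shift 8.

SNFYPJOPIPSEBN

K(10): 10+8=18 → S
F(5): 5+8=13 → N
X(23): 23+8=31≡5 → F
Q(16): 16+8=24 → Y
H(7): 7+8=15 → P
B(1): 1+8=9 → J
G(6): 6+8=14 → O
H(7): 7+8=15 → P
A(0): 0+8=8 → I
H(7): 7+8=15 → P
K(10): 10+8=18 → S
W(22): 22+8=30≡4 → E
T(19): 19+8=27≡1 → B
F(5): 5+8=13 → N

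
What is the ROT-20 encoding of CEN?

C(2): 2+20=22 → W
E(4): 4+20=24 → Y
N(13): 13+20=33≡7 → H

WYH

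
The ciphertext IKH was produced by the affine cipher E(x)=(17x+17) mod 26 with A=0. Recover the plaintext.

BVE

The inverse of 17 mod 26 is 23, since 17·23=391≡1. Apply D(y)=23·(y−17) mod 26:
I(8): 23·(8−17)=-207≡1 → B
K(10): 23·(10−17)=-161≡21 → V
H(7): 23·(7−17)=-230≡4 → E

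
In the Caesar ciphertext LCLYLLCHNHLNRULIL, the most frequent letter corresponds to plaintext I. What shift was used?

The most frequent ciphertext letter is L (appears 7 times).
L is position 11; I is position 8.
Shift = 3.

3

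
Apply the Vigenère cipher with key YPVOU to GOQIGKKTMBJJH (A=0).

EDLWAIZOAVHYC

Repeat the key across the message: YPVOUYPVOUYPV
G(6)+Y(24): 30≡4 → E
O(14)+P(15): 29≡3 → D
Q(16)+V(21): 37≡11 → L
I(8)+O(14): 22 → W
G(6)+U(20): 26≡0 → A
K(10)+Y(24): 34≡8 → I
K(10)+P(15): 25 → Z
T(19)+V(21): 40≡14 → O
M(12)+O(14): 26≡0 → A
B(1)+U(20): 21 → V
J(9)+Y(24): 33≡7 → H
J(9)+P(15): 24 → Y
H(7)+V(21): 28≡2 → C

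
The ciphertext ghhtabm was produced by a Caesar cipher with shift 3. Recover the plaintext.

deeqxyj

g(6): 6−3=3 → d
h(7): 7−3=4 → e
h(7): 7−3=4 → e
t(19): 19−3=16 → q
a(0): 0−3=-3≡23 → x
b(1): 1−3=-2≡24 → y
m(12): 12−3=9 → j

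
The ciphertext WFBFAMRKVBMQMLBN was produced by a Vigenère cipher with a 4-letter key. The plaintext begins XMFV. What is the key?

ZTWK

Subtract each crib letter from the matching ciphertext letter (mod 26):
W(22)−X(23)=-1≡25 → Z
F(5)−M(12)=-7≡19 → T
B(1)−F(5)=-4≡22 → W
F(5)−V(21)=-16≡10 → K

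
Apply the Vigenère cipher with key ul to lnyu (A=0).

Repeat the key across the message: ulul
l(11)+u(20): 31≡5 → f
n(13)+l(11): 24 → y
y(24)+u(20): 44≡18 → s
u(20)+l(11): 31≡5 → f

fysf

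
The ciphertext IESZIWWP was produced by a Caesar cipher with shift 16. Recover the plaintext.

I(8): 8−16=-8≡18 → S
E(4): 4−16=-12≡14 → O
S(18): 18−16=2 → C
Z(25): 25−16=9 → J
I(8): 8−16=-8≡18 → S
W(22): 22−16=6 → G
W(22): 22−16=6 → G
P(15): 15−16=-1≡25 → Z

SOCJSGGZ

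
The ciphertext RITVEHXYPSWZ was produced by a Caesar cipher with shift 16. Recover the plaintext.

R(17): 17−16=1 → B
I(8): 8−16=-8≡18 → S
T(19): 19−16=3 → D
V(21): 21−16=5 → F
E(4): 4−16=-12≡14 → O
H(7): 7−16=-9≡17 → R
X(23): 23−16=7 → H
Y(24): 24−16=8 → I
P(15): 15−16=-1≡25 → Z
S(18): 18−16=2 → C
W(22): 22−16=6 → G
Z(25): 25−16=9 → J

BSDFORHIZCGJ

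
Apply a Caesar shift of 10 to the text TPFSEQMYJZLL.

DZPCOAWITJVV

T(19): 19+10=29≡3 → D
P(15): 15+10=25 → Z
F(5): 5+10=15 → P
S(18): 18+10=28≡2 → C
E(4): 4+10=14 → O
Q(16): 16+10=26≡0 → A
M(12): 12+10=22 → W
Y(24): 24+10=34≡8 → I
J(9): 9+10=19 → T
Z(25): 25+10=35≡9 → J
L(11): 11+10=21 → V
L(11): 11+10=21 → V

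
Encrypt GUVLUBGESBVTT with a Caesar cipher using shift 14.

UIJZIPUSGPJHH

G(6): 6+14=20 → U
U(20): 20+14=34≡8 → I
V(21): 21+14=35≡9 → J
L(11): 11+14=25 → Z
U(20): 20+14=34≡8 → I
B(1): 1+14=15 → P
G(6): 6+14=20 → U
E(4): 4+14=18 → S
S(18): 18+14=32≡6 → G
B(1): 1+14=15 → P
V(21): 21+14=35≡9 → J
T(19): 19+14=33≡7 → H
T(19): 19+14=33≡7 → H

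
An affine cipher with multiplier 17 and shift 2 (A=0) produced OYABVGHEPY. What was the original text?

The inverse of 17 mod 26 is 23, since 17·23=391≡1. Apply D(y)=23·(y−2) mod 26:
O(14): 23·(14−2)=276≡16 → Q
Y(24): 23·(24−2)=506≡12 → M
A(0): 23·(0−2)=-46≡6 → G
B(1): 23·(1−2)=-23≡3 → D
V(21): 23·(21−2)=437≡21 → V
G(6): 23·(6−2)=92≡14 → O
H(7): 23·(7−2)=115≡11 → L
E(4): 23·(4−2)=46≡20 → U
P(15): 23·(15−2)=299≡13 → N
Y(24): 23·(24−2)=506≡12 → M

QMGDVOLUNM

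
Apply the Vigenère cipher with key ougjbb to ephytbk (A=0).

Repeat the key across the message: ougjbbo
e(4)+o(14): 18 → s
p(15)+u(20): 35≡9 → j
h(7)+g(6): 13 → n
y(24)+j(9): 33≡7 → h
t(19)+b(1): 20 → u
b(1)+b(1): 2 → c
k(10)+o(14): 24 → y

sjnhucy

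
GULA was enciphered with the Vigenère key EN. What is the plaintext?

Repeat the key across the ciphertext: ENEN
G(6)−E(4): 2 → C
U(20)−N(13): 7 → H
L(11)−E(4): 7 → H
A(0)−N(13): -13≡13 → N

CHHN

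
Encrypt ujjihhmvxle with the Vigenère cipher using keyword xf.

Repeat the key across the message: xfxfxfxfxfx
u(20)+x(23): 43≡17 → r
j(9)+f(5): 14 → o
j(9)+x(23): 32≡6 → g
i(8)+f(5): 13 → n
h(7)+x(23): 30≡4 → e
h(7)+f(5): 12 → m
m(12)+x(23): 35≡9 → j
v(21)+f(5): 26≡0 → a
x(23)+x(23): 46≡20 → u
l(11)+f(5): 16 → q
e(4)+x(23): 27≡1 → b

rognemjauqb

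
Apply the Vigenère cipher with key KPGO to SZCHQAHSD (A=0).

COIVAPNGN

Repeat the key across the message: KPGOKPGOK
S(18)+K(10): 28≡2 → C
Z(25)+P(15): 40≡14 → O
C(2)+G(6): 8 → I
H(7)+O(14): 21 → V
Q(16)+K(10): 26≡0 → A
A(0)+P(15): 15 → P
H(7)+G(6): 13 → N
S(18)+O(14): 32≡6 → G
D(3)+K(10): 13 → N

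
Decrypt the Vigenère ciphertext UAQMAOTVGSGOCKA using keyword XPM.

Repeat the key across the ciphertext: XPMXPMXPMXPMXPM
U(20)−X(23): -3≡23 → X
A(0)−P(15): -15≡11 → L
Q(16)−M(12): 4 → E
M(12)−X(23): -11≡15 → P
A(0)−P(15): -15≡11 → L
O(14)−M(12): 2 → C
T(19)−X(23): -4≡22 → W
V(21)−P(15): 6 → G
G(6)−M(12): -6≡20 → U
S(18)−X(23): -5≡21 → V
G(6)−P(15): -9≡17 → R
O(14)−M(12): 2 → C
C(2)−X(23): -21≡5 → F
K(10)−P(15): -5≡21 → V
A(0)−M(12): -12≡14 → O

XLEPLCWGUVRCFVO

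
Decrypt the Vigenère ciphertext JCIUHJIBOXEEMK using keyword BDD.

IZFTEGHYLWBBLH

Repeat the key across the ciphertext: BDDBDDBDDBDDBD
J(9)−B(1): 8 → I
C(2)−D(3): -1≡25 → Z
I(8)−D(3): 5 → F
U(20)−B(1): 19 → T
H(7)−D(3): 4 → E
J(9)−D(3): 6 → G
I(8)−B(1): 7 → H
B(1)−D(3): -2≡24 → Y
O(14)−D(3): 11 → L
X(23)−B(1): 22 → W
E(4)−D(3): 1 → B
E(4)−D(3): 1 → B
M(12)−B(1): 11 → L
K(10)−D(3): 7 → H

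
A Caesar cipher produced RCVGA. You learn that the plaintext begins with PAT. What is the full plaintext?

From the crib: R(17)−P(15)=2, so the shift is 2.
Subtract 2 from each ciphertext letter:
R(17): 17−2=15 → P
C(2): 2−2=0 → A
V(21): 21−2=19 → T
G(6): 6−2=4 → E
A(0): 0−2=-2≡24 → Y

PATEY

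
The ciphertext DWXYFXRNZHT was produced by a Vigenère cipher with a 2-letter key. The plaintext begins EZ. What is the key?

ZX

Subtract each crib letter from the matching ciphertext letter (mod 26):
D(3)−E(4)=-1≡25 → Z
W(22)−Z(25)=-3≡23 → X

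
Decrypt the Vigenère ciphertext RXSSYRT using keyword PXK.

Repeat the key across the ciphertext: PXKPXKP
R(17)−P(15): 2 → C
X(23)−X(23): 0 → A
S(18)−K(10): 8 → I
S(18)−P(15): 3 → D
Y(24)−X(23): 1 → B
R(17)−K(10): 7 → H
T(19)−P(15): 4 → E

CAIDBHE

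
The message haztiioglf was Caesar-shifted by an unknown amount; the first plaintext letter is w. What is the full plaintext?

From the crib: h(7)−w(22)=-15≡11, so the shift is 11.
Subtract 11 from each ciphertext letter:
h(7): 7−11=-4≡22 → w
a(0): 0−11=-11≡15 → p
z(25): 25−11=14 → o
t(19): 19−11=8 → i
i(8): 8−11=-3≡23 → x
i(8): 8−11=-3≡23 → x
o(14): 14−11=3 → d
g(6): 6−11=-5≡21 → v
l(11): 11−11=0 → a
f(5): 5−11=-6≡20 → u

wpoixxdvau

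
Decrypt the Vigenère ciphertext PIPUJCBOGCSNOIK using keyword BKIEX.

Repeat the key across the ciphertext: BKIEXBKIEXBKIEX
P(15)−B(1): 14 → O
I(8)−K(10): -2≡24 → Y
P(15)−I(8): 7 → H
U(20)−E(4): 16 → Q
J(9)−X(23): -14≡12 → M
C(2)−B(1): 1 → B
B(1)−K(10): -9≡17 → R
O(14)−I(8): 6 → G
G(6)−E(4): 2 → C
C(2)−X(23): -21≡5 → F
S(18)−B(1): 17 → R
N(13)−K(10): 3 → D
O(14)−I(8): 6 → G
I(8)−E(4): 4 → E
K(10)−X(23): -13≡13 → N

OYHQMBRGCFRDGEN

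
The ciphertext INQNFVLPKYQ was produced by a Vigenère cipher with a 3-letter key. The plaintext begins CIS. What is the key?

GFY

Subtract each crib letter from the matching ciphertext letter (mod 26):
I(8)−C(2)=6 → G
N(13)−I(8)=5 → F
Q(16)−S(18)=-2≡24 → Y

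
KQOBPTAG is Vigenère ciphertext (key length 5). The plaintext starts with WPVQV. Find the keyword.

OBTLU

Subtract each crib letter from the matching ciphertext letter (mod 26):
K(10)−W(22)=-12≡14 → O
Q(16)−P(15)=1 → B
O(14)−V(21)=-7≡19 → T
B(1)−Q(16)=-15≡11 → L
P(15)−V(21)=-6≡20 → U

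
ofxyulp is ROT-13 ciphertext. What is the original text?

o(14): 14−13=1 → b
f(5): 5−13=-8≡18 → s
x(23): 23−13=10 → k
y(24): 24−13=11 → l
u(20): 20−13=7 → h
l(11): 11−13=-2≡24 → y
p(15): 15−13=2 → c

bsklhyc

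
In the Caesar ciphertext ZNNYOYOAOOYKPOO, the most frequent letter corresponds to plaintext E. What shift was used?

The most frequent ciphertext letter is O (appears 6 times).
O is position 14; E is position 4.
Shift = 10.

10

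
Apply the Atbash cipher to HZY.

H(7) → S(18)
Z(25) → A(0)
Y(24) → B(1)

SAB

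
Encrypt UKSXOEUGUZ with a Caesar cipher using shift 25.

U(20): 20+25=45≡19 → T
K(10): 10+25=35≡9 → J
S(18): 18+25=43≡17 → R
X(23): 23+25=48≡22 → W
O(14): 14+25=39≡13 → N
E(4): 4+25=29≡3 → D
U(20): 20+25=45≡19 → T
G(6): 6+25=31≡5 → F
U(20): 20+25=45≡19 → T
Z(25): 25+25=50≡24 → Y

TJRWNDTFTY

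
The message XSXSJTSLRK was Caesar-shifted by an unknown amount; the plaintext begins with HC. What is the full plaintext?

From the crib: X(23)−H(7)=16, so the shift is 16.
Subtract 16 from each ciphertext letter:
X(23): 23−16=7 → H
S(18): 18−16=2 → C
X(23): 23−16=7 → H
S(18): 18−16=2 → C
J(9): 9−16=-7≡19 → T
T(19): 19−16=3 → D
S(18): 18−16=2 → C
L(11): 11−16=-5≡21 → V
R(17): 17−16=1 → B
K(10): 10−16=-6≡20 → U

HCHCTDCVBU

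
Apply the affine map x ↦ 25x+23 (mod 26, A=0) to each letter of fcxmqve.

svalhct

f(5): 25·5+23=148≡18 → s
c(2): 25·2+23=73≡21 → v
x(23): 25·23+23=598≡0 → a
m(12): 25·12+23=323≡11 → l
q(16): 25·16+23=423≡7 → h
v(21): 25·21+23=548≡2 → c
e(4): 25·4+23=123≡19 → t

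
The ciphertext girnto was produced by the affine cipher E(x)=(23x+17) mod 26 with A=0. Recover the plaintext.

vdakib

The inverse of 23 mod 26 is 17, since 23·17=391≡1. Apply D(y)=17·(y−17) mod 26:
g(6): 17·(6−17)=-187≡21 → v
i(8): 17·(8−17)=-153≡3 → d
r(17): 17·(17−17)=0 → a
n(13): 17·(13−17)=-68≡10 → k
t(19): 17·(19−17)=34≡8 → i
o(14): 17·(14−17)=-51≡1 → b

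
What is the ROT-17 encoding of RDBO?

R(17): 17+17=34≡8 → I
D(3): 3+17=20 → U
B(1): 1+17=18 → S
O(14): 14+17=31≡5 → F

IUSF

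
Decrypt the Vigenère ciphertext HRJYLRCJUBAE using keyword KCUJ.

XPPPBPIAKZGV

Repeat the key across the ciphertext: KCUJKCUJKCUJ
H(7)−K(10): -3≡23 → X
R(17)−C(2): 15 → P
J(9)−U(20): -11≡15 → P
Y(24)−J(9): 15 → P
L(11)−K(10): 1 → B
R(17)−C(2): 15 → P
C(2)−U(20): -18≡8 → I
J(9)−J(9): 0 → A
U(20)−K(10): 10 → K
B(1)−C(2): -1≡25 → Z
A(0)−U(20): -20≡6 → G
E(4)−J(9): -5≡21 → V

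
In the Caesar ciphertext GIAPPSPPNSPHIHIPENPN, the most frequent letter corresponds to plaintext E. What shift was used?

The most frequent ciphertext letter is P (appears 7 times).
P is position 15; E is position 4.
Shift = 11.

11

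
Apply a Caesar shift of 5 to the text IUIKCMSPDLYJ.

I(8): 8+5=13 → N
U(20): 20+5=25 → Z
I(8): 8+5=13 → N
K(10): 10+5=15 → P
C(2): 2+5=7 → H
M(12): 12+5=17 → R
S(18): 18+5=23 → X
P(15): 15+5=20 → U
D(3): 3+5=8 → I
L(11): 11+5=16 → Q
Y(24): 24+5=29≡3 → D
J(9): 9+5=14 → O

NZNPHRXUIQDO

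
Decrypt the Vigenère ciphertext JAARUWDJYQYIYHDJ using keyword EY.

FCWTQYZLUSUKUJZL

Repeat the key across the ciphertext: EYEYEYEYEYEYEYEY
J(9)−E(4): 5 → F
A(0)−Y(24): -24≡2 → C
A(0)−E(4): -4≡22 → W
R(17)−Y(24): -7≡19 → T
U(20)−E(4): 16 → Q
W(22)−Y(24): -2≡24 → Y
D(3)−E(4): -1≡25 → Z
J(9)−Y(24): -15≡11 → L
Y(24)−E(4): 20 → U
Q(16)−Y(24): -8≡18 → S
Y(24)−E(4): 20 → U
I(8)−Y(24): -16≡10 → K
Y(24)−E(4): 20 → U
H(7)−Y(24): -17≡9 → J
D(3)−E(4): -1≡25 → Z
J(9)−Y(24): -15≡11 → L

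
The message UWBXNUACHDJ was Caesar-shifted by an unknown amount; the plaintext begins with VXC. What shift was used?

From the crib: U(20)−V(21)=-1≡25, so the shift is 25.

25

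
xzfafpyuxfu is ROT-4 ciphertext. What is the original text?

tvbwbluqtbq

x(23): 23−4=19 → t
z(25): 25−4=21 → v
f(5): 5−4=1 → b
a(0): 0−4=-4≡22 → w
f(5): 5−4=1 → b
p(15): 15−4=11 → l
y(24): 24−4=20 → u
u(20): 20−4=16 → q
x(23): 23−4=19 → t
f(5): 5−4=1 → b
u(20): 20−4=16 → q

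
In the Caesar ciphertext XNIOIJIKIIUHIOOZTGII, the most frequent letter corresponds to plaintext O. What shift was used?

The most frequent ciphertext letter is I (appears 8 times).
I is position 8; O is position 14.
Shift = -6≡20.

20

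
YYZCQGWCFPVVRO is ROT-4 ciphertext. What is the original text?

Y(24): 24−4=20 → U
Y(24): 24−4=20 → U
Z(25): 25−4=21 → V
C(2): 2−4=-2≡24 → Y
Q(16): 16−4=12 → M
G(6): 6−4=2 → C
W(22): 22−4=18 → S
C(2): 2−4=-2≡24 → Y
F(5): 5−4=1 → B
P(15): 15−4=11 → L
V(21): 21−4=17 → R
V(21): 21−4=17 → R
R(17): 17−4=13 → N
O(14): 14−4=10 → K

UUVYMCSYBLRRNK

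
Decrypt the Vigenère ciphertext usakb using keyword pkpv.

Repeat the key across the ciphertext: pkpvp
u(20)−p(15): 5 → f
s(18)−k(10): 8 → i
a(0)−p(15): -15≡11 → l
k(10)−v(21): -11≡15 → p
b(1)−p(15): -14≡12 → m

filpm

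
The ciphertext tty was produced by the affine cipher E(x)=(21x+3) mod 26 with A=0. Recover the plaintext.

The inverse of 21 mod 26 is 5, since 21·5=105≡1. Apply D(y)=5·(y−3) mod 26:
t(19): 5·(19−3)=80≡2 → c
t(19): 5·(19−3)=80≡2 → c
y(24): 5·(24−3)=105≡1 → b

ccb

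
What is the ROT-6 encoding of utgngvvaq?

azmtmbbgw

u(20): 20+6=26≡0 → a
t(19): 19+6=25 → z
g(6): 6+6=12 → m
n(13): 13+6=19 → t
g(6): 6+6=12 → m
v(21): 21+6=27≡1 → b
v(21): 21+6=27≡1 → b
a(0): 0+6=6 → g
q(16): 16+6=22 → w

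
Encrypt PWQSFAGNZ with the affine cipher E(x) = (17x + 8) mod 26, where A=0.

DSUCPIGVR

P(15): 17·15+8=263≡3 → D
W(22): 17·22+8=382≡18 → S
Q(16): 17·16+8=280≡20 → U
S(18): 17·18+8=314≡2 → C
F(5): 17·5+8=93≡15 → P
A(0): 17·0+8=8 → I
G(6): 17·6+8=110≡6 → G
N(13): 17·13+8=229≡21 → V
Z(25): 17·25+8=433≡17 → R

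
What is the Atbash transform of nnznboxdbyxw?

n(13) → m(12)
n(13) → m(12)
z(25) → a(0)
n(13) → m(12)
b(1) → y(24)
o(14) → l(11)
x(23) → c(2)
d(3) → w(22)
b(1) → y(24)
y(24) → b(1)
x(23) → c(2)
w(22) → d(3)

mmamylcwybcd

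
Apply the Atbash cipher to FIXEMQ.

URCVNJ

F(5) → U(20)
I(8) → R(17)
X(23) → C(2)
E(4) → V(21)
M(12) → N(13)
Q(16) → J(9)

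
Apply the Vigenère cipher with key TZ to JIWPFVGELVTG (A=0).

Repeat the key across the message: TZTZTZTZTZTZ
J(9)+T(19): 28≡2 → C
I(8)+Z(25): 33≡7 → H
W(22)+T(19): 41≡15 → P
P(15)+Z(25): 40≡14 → O
F(5)+T(19): 24 → Y
V(21)+Z(25): 46≡20 → U
G(6)+T(19): 25 → Z
E(4)+Z(25): 29≡3 → D
L(11)+T(19): 30≡4 → E
V(21)+Z(25): 46≡20 → U
T(19)+T(19): 38≡12 → M
G(6)+Z(25): 31≡5 → F

CHPOYUZDEUMF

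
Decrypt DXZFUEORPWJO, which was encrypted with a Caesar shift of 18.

D(3): 3−18=-15≡11 → L
X(23): 23−18=5 → F
Z(25): 25−18=7 → H
F(5): 5−18=-13≡13 → N
U(20): 20−18=2 → C
E(4): 4−18=-14≡12 → M
O(14): 14−18=-4≡22 → W
R(17): 17−18=-1≡25 → Z
P(15): 15−18=-3≡23 → X
W(22): 22−18=4 → E
J(9): 9−18=-9≡17 → R
O(14): 14−18=-4≡22 → W

LFHNCMWZXERW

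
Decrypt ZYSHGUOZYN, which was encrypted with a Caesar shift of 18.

HGAPOCWHGV

Z(25): 25−18=7 → H
Y(24): 24−18=6 → G
S(18): 18−18=0 → A
H(7): 7−18=-11≡15 → P
G(6): 6−18=-12≡14 → O
U(20): 20−18=2 → C
O(14): 14−18=-4≡22 → W
Z(25): 25−18=7 → H
Y(24): 24−18=6 → G
N(13): 13−18=-5≡21 → V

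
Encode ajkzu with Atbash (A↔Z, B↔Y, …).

zqpaf

a(0) → z(25)
j(9) → q(16)
k(10) → p(15)
z(25) → a(0)
u(20) → f(5)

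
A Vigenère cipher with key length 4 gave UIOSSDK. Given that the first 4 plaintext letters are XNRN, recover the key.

XVXF

Subtract each crib letter from the matching ciphertext letter (mod 26):
U(20)−X(23)=-3≡23 → X
I(8)−N(13)=-5≡21 → V
O(14)−R(17)=-3≡23 → X
S(18)−N(13)=5 → F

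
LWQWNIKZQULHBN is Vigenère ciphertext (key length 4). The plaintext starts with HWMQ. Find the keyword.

Subtract each crib letter from the matching ciphertext letter (mod 26):
L(11)−H(7)=4 → E
W(22)−W(22)=0 → A
Q(16)−M(12)=4 → E
W(22)−Q(16)=6 → G

EAEG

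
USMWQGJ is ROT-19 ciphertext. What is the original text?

U(20): 20−19=1 → B
S(18): 18−19=-1≡25 → Z
M(12): 12−19=-7≡19 → T
W(22): 22−19=3 → D
Q(16): 16−19=-3≡23 → X
G(6): 6−19=-13≡13 → N
J(9): 9−19=-10≡16 → Q

BZTDXNQ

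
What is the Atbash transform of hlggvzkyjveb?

h(7) → s(18)
l(11) → o(14)
g(6) → t(19)
g(6) → t(19)
v(21) → e(4)
z(25) → a(0)
k(10) → p(15)
y(24) → b(1)
j(9) → q(16)
v(21) → e(4)
e(4) → v(21)
b(1) → y(24)

sotteapbqevy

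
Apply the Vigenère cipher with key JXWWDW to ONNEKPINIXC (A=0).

XKJANLRKETF

Repeat the key across the message: JXWWDWJXWWD
O(14)+J(9): 23 → X
N(13)+X(23): 36≡10 → K
N(13)+W(22): 35≡9 → J
E(4)+W(22): 26≡0 → A
K(10)+D(3): 13 → N
P(15)+W(22): 37≡11 → L
I(8)+J(9): 17 → R
N(13)+X(23): 36≡10 → K
I(8)+W(22): 30≡4 → E
X(23)+W(22): 45≡19 → T
C(2)+D(3): 5 → F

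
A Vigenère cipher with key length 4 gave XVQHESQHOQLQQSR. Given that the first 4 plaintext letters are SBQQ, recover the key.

Subtract each crib letter from the matching ciphertext letter (mod 26):
X(23)−S(18)=5 → F
V(21)−B(1)=20 → U
Q(16)−Q(16)=0 → A
H(7)−Q(16)=-9≡17 → R

FUAR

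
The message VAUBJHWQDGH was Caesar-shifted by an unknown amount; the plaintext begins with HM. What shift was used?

14

From the crib: V(21)−H(7)=14, so the shift is 14.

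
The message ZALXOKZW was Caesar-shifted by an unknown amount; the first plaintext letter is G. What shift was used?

From the crib: Z(25)−G(6)=19, so the shift is 19.

19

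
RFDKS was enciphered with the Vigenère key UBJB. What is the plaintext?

Repeat the key across the ciphertext: UBJBU
R(17)−U(20): -3≡23 → X
F(5)−B(1): 4 → E
D(3)−J(9): -6≡20 → U
K(10)−B(1): 9 → J
S(18)−U(20): -2≡24 → Y

XEUJY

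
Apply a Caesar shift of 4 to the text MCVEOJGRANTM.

QGZISNKVERXQ

M(12): 12+4=16 → Q
C(2): 2+4=6 → G
V(21): 21+4=25 → Z
E(4): 4+4=8 → I
O(14): 14+4=18 → S
J(9): 9+4=13 → N
G(6): 6+4=10 → K
R(17): 17+4=21 → V
A(0): 0+4=4 → E
N(13): 13+4=17 → R
T(19): 19+4=23 → X
M(12): 12+4=16 → Q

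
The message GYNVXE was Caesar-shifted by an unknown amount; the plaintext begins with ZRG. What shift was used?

From the crib: G(6)−Z(25)=-19≡7, so the shift is 7.

7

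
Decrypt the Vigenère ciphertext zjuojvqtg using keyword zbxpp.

Repeat the key across the ciphertext: zbxppzbxp
z(25)−z(25): 0 → a
j(9)−b(1): 8 → i
u(20)−x(23): -3≡23 → x
o(14)−p(15): -1≡25 → z
j(9)−p(15): -6≡20 → u
v(21)−z(25): -4≡22 → w
q(16)−b(1): 15 → p
t(19)−x(23): -4≡22 → w
g(6)−p(15): -9≡17 → r

aixzuwpwr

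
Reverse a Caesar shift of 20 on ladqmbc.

rgjwshi

l(11): 11−20=-9≡17 → r
a(0): 0−20=-20≡6 → g
d(3): 3−20=-17≡9 → j
q(16): 16−20=-4≡22 → w
m(12): 12−20=-8≡18 → s
b(1): 1−20=-19≡7 → h
c(2): 2−20=-18≡8 → i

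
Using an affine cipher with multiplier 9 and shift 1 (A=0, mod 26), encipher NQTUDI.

N(13): 9·13+1=118≡14 → O
Q(16): 9·16+1=145≡15 → P
T(19): 9·19+1=172≡16 → Q
U(20): 9·20+1=181≡25 → Z
D(3): 9·3+1=28≡2 → C
I(8): 9·8+1=73≡21 → V

OPQZCV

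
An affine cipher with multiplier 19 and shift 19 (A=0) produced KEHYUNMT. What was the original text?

The inverse of 19 mod 26 is 11, since 19·11=209≡1. Apply D(y)=11·(y−19) mod 26:
K(10): 11·(10−19)=-99≡5 → F
E(4): 11·(4−19)=-165≡17 → R
H(7): 11·(7−19)=-132≡24 → Y
Y(24): 11·(24−19)=55≡3 → D
U(20): 11·(20−19)=11 → L
N(13): 11·(13−19)=-66≡12 → M
M(12): 11·(12−19)=-77≡1 → B
T(19): 11·(19−19)=0 → A

FRYDLMBA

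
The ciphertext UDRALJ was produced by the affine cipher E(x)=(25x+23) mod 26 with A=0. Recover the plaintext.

DUGXMO

The inverse of 25 mod 26 is 25, since 25·25=625≡1. Apply D(y)=25·(y−23) mod 26:
U(20): 25·(20−23)=-75≡3 → D
D(3): 25·(3−23)=-500≡20 → U
R(17): 25·(17−23)=-150≡6 → G
A(0): 25·(0−23)=-575≡23 → X
L(11): 25·(11−23)=-300≡12 → M
J(9): 25·(9−23)=-350≡14 → O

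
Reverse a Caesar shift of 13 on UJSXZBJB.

U(20): 20−13=7 → H
J(9): 9−13=-4≡22 → W
S(18): 18−13=5 → F
X(23): 23−13=10 → K
Z(25): 25−13=12 → M
B(1): 1−13=-12≡14 → O
J(9): 9−13=-4≡22 → W
B(1): 1−13=-12≡14 → O

HWFKMOWO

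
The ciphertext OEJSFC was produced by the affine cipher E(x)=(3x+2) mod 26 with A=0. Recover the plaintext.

ESLOBA

The inverse of 3 mod 26 is 9, since 3·9=27≡1. Apply D(y)=9·(y−2) mod 26:
O(14): 9·(14−2)=108≡4 → E
E(4): 9·(4−2)=18 → S
J(9): 9·(9−2)=63≡11 → L
S(18): 9·(18−2)=144≡14 → O
F(5): 9·(5−2)=27≡1 → B
C(2): 9·(2−2)=0 → A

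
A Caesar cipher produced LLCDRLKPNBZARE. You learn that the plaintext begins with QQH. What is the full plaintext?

QQHIWQPUSGEFWJ

From the crib: L(11)−Q(16)=-5≡21, so the shift is 21.
Subtract 21 from each ciphertext letter:
L(11): 11−21=-10≡16 → Q
L(11): 11−21=-10≡16 → Q
C(2): 2−21=-19≡7 → H
D(3): 3−21=-18≡8 → I
R(17): 17−21=-4≡22 → W
L(11): 11−21=-10≡16 → Q
K(10): 10−21=-11≡15 → P
P(15): 15−21=-6≡20 → U
N(13): 13−21=-8≡18 → S
B(1): 1−21=-20≡6 → G
Z(25): 25−21=4 → E
A(0): 0−21=-21≡5 → F
R(17): 17−21=-4≡22 → W
E(4): 4−21=-17≡9 → J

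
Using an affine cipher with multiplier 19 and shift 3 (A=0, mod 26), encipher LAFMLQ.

EDUXEV

L(11): 19·11+3=212≡4 → E
A(0): 19·0+3=3 → D
F(5): 19·5+3=98≡20 → U
M(12): 19·12+3=231≡23 → X
L(11): 19·11+3=212≡4 → E
Q(16): 19·16+3=307≡21 → V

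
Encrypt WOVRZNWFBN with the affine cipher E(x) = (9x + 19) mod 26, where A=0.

W(22): 9·22+19=217≡9 → J
O(14): 9·14+19=145≡15 → P
V(21): 9·21+19=208≡0 → A
R(17): 9·17+19=172≡16 → Q
Z(25): 9·25+19=244≡10 → K
N(13): 9·13+19=136≡6 → G
W(22): 9·22+19=217≡9 → J
F(5): 9·5+19=64≡12 → M
B(1): 9·1+19=28≡2 → C
N(13): 9·13+19=136≡6 → G

JPAQKGJMCG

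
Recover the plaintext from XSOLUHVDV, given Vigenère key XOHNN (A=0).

Repeat the key across the ciphertext: XOHNNXOHN
X(23)−X(23): 0 → A
S(18)−O(14): 4 → E
O(14)−H(7): 7 → H
L(11)−N(13): -2≡24 → Y
U(20)−N(13): 7 → H
H(7)−X(23): -16≡10 → K
V(21)−O(14): 7 → H
D(3)−H(7): -4≡22 → W
V(21)−N(13): 8 → I

AEHYHKHWI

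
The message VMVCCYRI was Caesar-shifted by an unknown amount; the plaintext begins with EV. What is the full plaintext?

EVELLHAR

From the crib: V(21)−E(4)=17, so the shift is 17.
Subtract 17 from each ciphertext letter:
V(21): 21−17=4 → E
M(12): 12−17=-5≡21 → V
V(21): 21−17=4 → E
C(2): 2−17=-15≡11 → L
C(2): 2−17=-15≡11 → L
Y(24): 24−17=7 → H
R(17): 17−17=0 → A
I(8): 8−17=-9≡17 → R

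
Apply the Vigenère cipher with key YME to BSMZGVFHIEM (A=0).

Repeat the key across the message: YMEYMEYMEYM
B(1)+Y(24): 25 → Z
S(18)+M(12): 30≡4 → E
M(12)+E(4): 16 → Q
Z(25)+Y(24): 49≡23 → X
G(6)+M(12): 18 → S
V(21)+E(4): 25 → Z
F(5)+Y(24): 29≡3 → D
H(7)+M(12): 19 → T
I(8)+E(4): 12 → M
E(4)+Y(24): 28≡2 → C
M(12)+M(12): 24 → Y

ZEQXSZDTMCY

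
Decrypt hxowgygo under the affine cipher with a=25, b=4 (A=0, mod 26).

xhqiygyq

The inverse of 25 mod 26 is 25, since 25·25=625≡1. Apply D(y)=25·(y−4) mod 26:
h(7): 25·(7−4)=75≡23 → x
x(23): 25·(23−4)=475≡7 → h
o(14): 25·(14−4)=250≡16 → q
w(22): 25·(22−4)=450≡8 → i
g(6): 25·(6−4)=50≡24 → y
y(24): 25·(24−4)=500≡6 → g
g(6): 25·(6−4)=50≡24 → y
o(14): 25·(14−4)=250≡16 → q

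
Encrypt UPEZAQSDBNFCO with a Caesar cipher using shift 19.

NIXSTJLWUGYVH

U(20): 20+19=39≡13 → N
P(15): 15+19=34≡8 → I
E(4): 4+19=23 → X
Z(25): 25+19=44≡18 → S
A(0): 0+19=19 → T
Q(16): 16+19=35≡9 → J
S(18): 18+19=37≡11 → L
D(3): 3+19=22 → W
B(1): 1+19=20 → U
N(13): 13+19=32≡6 → G
F(5): 5+19=24 → Y
C(2): 2+19=21 → V
O(14): 14+19=33≡7 → H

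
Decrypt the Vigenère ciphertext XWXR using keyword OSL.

Repeat the key across the ciphertext: OSLO
X(23)−O(14): 9 → J
W(22)−S(18): 4 → E
X(23)−L(11): 12 → M
R(17)−O(14): 3 → D

JEMD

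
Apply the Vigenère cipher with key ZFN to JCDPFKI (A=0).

IHQOKXH

Repeat the key across the message: ZFNZFNZ
J(9)+Z(25): 34≡8 → I
C(2)+F(5): 7 → H
D(3)+N(13): 16 → Q
P(15)+Z(25): 40≡14 → O
F(5)+F(5): 10 → K
K(10)+N(13): 23 → X
I(8)+Z(25): 33≡7 → H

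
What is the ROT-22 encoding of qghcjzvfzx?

mcdyfvrbvt

q(16): 16+22=38≡12 → m
g(6): 6+22=28≡2 → c
h(7): 7+22=29≡3 → d
c(2): 2+22=24 → y
j(9): 9+22=31≡5 → f
z(25): 25+22=47≡21 → v
v(21): 21+22=43≡17 → r
f(5): 5+22=27≡1 → b
z(25): 25+22=47≡21 → v
x(23): 23+22=45≡19 → t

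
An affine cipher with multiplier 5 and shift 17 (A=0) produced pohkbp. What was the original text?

The inverse of 5 mod 26 is 21, since 5·21=105≡1. Apply D(y)=21·(y−17) mod 26:
p(15): 21·(15−17)=-42≡10 → k
o(14): 21·(14−17)=-63≡15 → p
h(7): 21·(7−17)=-210≡24 → y
k(10): 21·(10−17)=-147≡9 → j
b(1): 21·(1−17)=-336≡2 → c
p(15): 21·(15−17)=-42≡10 → k

kpyjck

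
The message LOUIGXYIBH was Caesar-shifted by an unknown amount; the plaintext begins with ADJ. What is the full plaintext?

ADJXVMNXQW

From the crib: L(11)−A(0)=11, so the shift is 11.
Subtract 11 from each ciphertext letter:
L(11): 11−11=0 → A
O(14): 14−11=3 → D
U(20): 20−11=9 → J
I(8): 8−11=-3≡23 → X
G(6): 6−11=-5≡21 → V
X(23): 23−11=12 → M
Y(24): 24−11=13 → N
I(8): 8−11=-3≡23 → X
B(1): 1−11=-10≡16 → Q
H(7): 7−11=-4≡22 → W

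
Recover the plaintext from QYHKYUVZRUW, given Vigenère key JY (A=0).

Repeat the key across the ciphertext: JYJYJYJYJYJ
Q(16)−J(9): 7 → H
Y(24)−Y(24): 0 → A
H(7)−J(9): -2≡24 → Y
K(10)−Y(24): -14≡12 → M
Y(24)−J(9): 15 → P
U(20)−Y(24): -4≡22 → W
V(21)−J(9): 12 → M
Z(25)−Y(24): 1 → B
R(17)−J(9): 8 → I
U(20)−Y(24): -4≡22 → W
W(22)−J(9): 13 → N

HAYMPWMBIWN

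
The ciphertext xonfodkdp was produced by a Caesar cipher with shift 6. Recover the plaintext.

x(23): 23−6=17 → r
o(14): 14−6=8 → i
n(13): 13−6=7 → h
f(5): 5−6=-1≡25 → z
o(14): 14−6=8 → i
d(3): 3−6=-3≡23 → x
k(10): 10−6=4 → e
d(3): 3−6=-3≡23 → x
p(15): 15−6=9 → j

rihzixexj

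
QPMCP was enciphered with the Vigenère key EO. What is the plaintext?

Repeat the key across the ciphertext: EOEOE
Q(16)−E(4): 12 → M
P(15)−O(14): 1 → B
M(12)−E(4): 8 → I
C(2)−O(14): -12≡14 → O
P(15)−E(4): 11 → L

MBIOL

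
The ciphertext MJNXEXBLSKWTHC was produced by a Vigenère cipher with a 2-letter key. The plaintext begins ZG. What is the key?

Subtract each crib letter from the matching ciphertext letter (mod 26):
M(12)−Z(25)=-13≡13 → N
J(9)−G(6)=3 → D

ND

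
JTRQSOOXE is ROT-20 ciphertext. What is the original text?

PZXWYUUDK

J(9): 9−20=-11≡15 → P
T(19): 19−20=-1≡25 → Z
R(17): 17−20=-3≡23 → X
Q(16): 16−20=-4≡22 → W
S(18): 18−20=-2≡24 → Y
O(14): 14−20=-6≡20 → U
O(14): 14−20=-6≡20 → U
X(23): 23−20=3 → D
E(4): 4−20=-16≡10 → K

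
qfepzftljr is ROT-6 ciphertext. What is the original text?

kzyjtznfdl

q(16): 16−6=10 → k
f(5): 5−6=-1≡25 → z
e(4): 4−6=-2≡24 → y
p(15): 15−6=9 → j
z(25): 25−6=19 → t
f(5): 5−6=-1≡25 → z
t(19): 19−6=13 → n
l(11): 11−6=5 → f
j(9): 9−6=3 → d
r(17): 17−6=11 → l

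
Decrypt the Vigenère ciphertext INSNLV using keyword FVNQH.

DSFXEQ

Repeat the key across the ciphertext: FVNQHF
I(8)−F(5): 3 → D
N(13)−V(21): -8≡18 → S
S(18)−N(13): 5 → F
N(13)−Q(16): -3≡23 → X
L(11)−H(7): 4 → E
V(21)−F(5): 16 → Q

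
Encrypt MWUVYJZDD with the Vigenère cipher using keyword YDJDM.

Repeat the key across the message: YDJDMYDJD
M(12)+Y(24): 36≡10 → K
W(22)+D(3): 25 → Z
U(20)+J(9): 29≡3 → D
V(21)+D(3): 24 → Y
Y(24)+M(12): 36≡10 → K
J(9)+Y(24): 33≡7 → H
Z(25)+D(3): 28≡2 → C
D(3)+J(9): 12 → M
D(3)+D(3): 6 → G

KZDYKHCMG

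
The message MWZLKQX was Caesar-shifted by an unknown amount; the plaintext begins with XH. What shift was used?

From the crib: M(12)−X(23)=-11≡15, so the shift is 15.

15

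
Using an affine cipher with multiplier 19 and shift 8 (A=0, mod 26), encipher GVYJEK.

SRWXGQ

G(6): 19·6+8=122≡18 → S
V(21): 19·21+8=407≡17 → R
Y(24): 19·24+8=464≡22 → W
J(9): 19·9+8=179≡23 → X
E(4): 19·4+8=84≡6 → G
K(10): 19·10+8=198≡16 → Q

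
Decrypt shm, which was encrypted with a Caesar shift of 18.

s(18): 18−18=0 → a
h(7): 7−18=-11≡15 → p
m(12): 12−18=-6≡20 → u

apu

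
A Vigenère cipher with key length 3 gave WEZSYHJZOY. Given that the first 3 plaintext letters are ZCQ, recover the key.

XCJ

Subtract each crib letter from the matching ciphertext letter (mod 26):
W(22)−Z(25)=-3≡23 → X
E(4)−C(2)=2 → C
Z(25)−Q(16)=9 → J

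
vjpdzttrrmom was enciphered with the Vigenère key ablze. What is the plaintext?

Repeat the key across the ciphertext: ablzeablzeab
v(21)−a(0): 21 → v
j(9)−b(1): 8 → i
p(15)−l(11): 4 → e
d(3)−z(25): -22≡4 → e
z(25)−e(4): 21 → v
t(19)−a(0): 19 → t
t(19)−b(1): 18 → s
r(17)−l(11): 6 → g
r(17)−z(25): -8≡18 → s
m(12)−e(4): 8 → i
o(14)−a(0): 14 → o
m(12)−b(1): 11 → l

vieevtsgsiol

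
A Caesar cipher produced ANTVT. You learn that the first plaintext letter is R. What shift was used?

From the crib: A(0)−R(17)=-17≡9, so the shift is 9.

9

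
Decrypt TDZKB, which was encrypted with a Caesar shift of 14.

FPLWN

T(19): 19−14=5 → F
D(3): 3−14=-11≡15 → P
Z(25): 25−14=11 → L
K(10): 10−14=-4≡22 → W
B(1): 1−14=-13≡13 → N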